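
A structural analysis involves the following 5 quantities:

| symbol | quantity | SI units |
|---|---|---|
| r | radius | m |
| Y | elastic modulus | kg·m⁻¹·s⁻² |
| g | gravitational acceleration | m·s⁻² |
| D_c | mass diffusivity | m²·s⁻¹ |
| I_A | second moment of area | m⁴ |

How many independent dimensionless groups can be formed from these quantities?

There are 5 variables and 3 base dimensions (M, L, T).
The dimension matrix has rank 3.
Independent dimensionless groups: 5 − 3 = 2.

2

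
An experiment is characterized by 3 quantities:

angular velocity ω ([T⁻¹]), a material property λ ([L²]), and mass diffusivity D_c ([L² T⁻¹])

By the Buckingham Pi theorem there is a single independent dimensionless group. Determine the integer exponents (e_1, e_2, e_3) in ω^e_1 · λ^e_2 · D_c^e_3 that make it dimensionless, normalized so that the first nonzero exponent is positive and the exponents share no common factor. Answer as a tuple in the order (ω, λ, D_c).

(1, 1, -1)

L: e_1·(0) + e_2·(2) + e_3·(2) = 0
T: e_1·(-1) + e_2·(0) + e_3·(-1) = 0
Solving this homogeneous linear system for the smallest-integer solution (first nonzero entry positive) gives (1, 1, -1).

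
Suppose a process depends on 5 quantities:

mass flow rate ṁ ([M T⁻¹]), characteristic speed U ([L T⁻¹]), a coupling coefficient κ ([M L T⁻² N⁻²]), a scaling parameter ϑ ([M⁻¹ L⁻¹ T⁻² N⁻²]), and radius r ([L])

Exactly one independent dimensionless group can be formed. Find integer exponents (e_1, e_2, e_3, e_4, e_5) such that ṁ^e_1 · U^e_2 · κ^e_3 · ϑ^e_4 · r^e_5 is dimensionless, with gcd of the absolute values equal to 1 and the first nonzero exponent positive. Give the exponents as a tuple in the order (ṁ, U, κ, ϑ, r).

M: e_1·(1) + e_2·(0) + e_3·(1) + e_4·(-1) + e_5·(0) = 0
L: e_1·(0) + e_2·(1) + e_3·(1) + e_4·(-1) + e_5·(1) = 0
T: e_1·(-1) + e_2·(-1) + e_3·(-2) + e_4·(-2) + e_5·(0) = 0
N: e_1·(0) + e_2·(0) + e_3·(-2) + e_4·(-2) + e_5·(0) = 0
Solving this homogeneous linear system for the smallest-integer solution (first nonzero entry positive) gives (2, -2, -1, 1, 4).

(2, -2, -1, 1, 4)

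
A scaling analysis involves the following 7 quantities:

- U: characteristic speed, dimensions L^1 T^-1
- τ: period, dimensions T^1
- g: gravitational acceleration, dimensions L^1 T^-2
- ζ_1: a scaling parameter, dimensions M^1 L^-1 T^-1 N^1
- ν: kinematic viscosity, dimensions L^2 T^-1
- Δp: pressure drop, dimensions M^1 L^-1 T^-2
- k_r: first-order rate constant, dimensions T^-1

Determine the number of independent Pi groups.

3

There are 7 variables and 4 base dimensions (M, L, T, N).
The dimension matrix has rank 4.
Independent dimensionless groups: 7 − 4 = 3.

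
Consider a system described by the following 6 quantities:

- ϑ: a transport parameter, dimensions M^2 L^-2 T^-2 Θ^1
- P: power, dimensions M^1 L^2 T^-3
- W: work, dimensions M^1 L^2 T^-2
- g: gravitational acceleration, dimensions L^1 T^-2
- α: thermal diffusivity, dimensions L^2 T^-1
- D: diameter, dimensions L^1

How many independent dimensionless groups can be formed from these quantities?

There are 6 variables and 4 base dimensions (M, L, T, Θ).
The dimension matrix has rank 4.
Independent dimensionless groups: 6 − 4 = 2.

2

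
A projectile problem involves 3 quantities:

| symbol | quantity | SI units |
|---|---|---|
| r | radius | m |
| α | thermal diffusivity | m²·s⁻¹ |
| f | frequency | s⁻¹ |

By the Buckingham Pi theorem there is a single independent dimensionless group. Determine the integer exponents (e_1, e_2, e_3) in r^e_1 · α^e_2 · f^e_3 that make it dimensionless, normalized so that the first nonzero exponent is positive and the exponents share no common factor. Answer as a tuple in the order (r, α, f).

(2, -1, 1)

L: e_1·(1) + e_2·(2) + e_3·(0) = 0
T: e_1·(0) + e_2·(-1) + e_3·(-1) = 0
Solving this homogeneous linear system for the smallest-integer solution (first nonzero entry positive) gives (2, -1, 1).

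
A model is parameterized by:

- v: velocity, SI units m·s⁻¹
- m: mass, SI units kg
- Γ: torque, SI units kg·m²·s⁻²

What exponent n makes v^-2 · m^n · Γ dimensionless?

-1

Balance the M exponent: (1)·n from m, plus −2·(0) + (1) = 1 from the rest, must sum to zero.
n + 1 = 0, so n = -1.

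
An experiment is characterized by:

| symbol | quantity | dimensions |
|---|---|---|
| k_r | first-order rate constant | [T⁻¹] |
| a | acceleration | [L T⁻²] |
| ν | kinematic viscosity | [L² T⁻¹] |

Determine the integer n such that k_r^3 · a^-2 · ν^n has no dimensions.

Balance the L exponent: (2)·n from ν, plus 3·(0) − 2·(1) = -2 from the rest, must sum to zero.
2n − 2 = 0, so n = 1.

1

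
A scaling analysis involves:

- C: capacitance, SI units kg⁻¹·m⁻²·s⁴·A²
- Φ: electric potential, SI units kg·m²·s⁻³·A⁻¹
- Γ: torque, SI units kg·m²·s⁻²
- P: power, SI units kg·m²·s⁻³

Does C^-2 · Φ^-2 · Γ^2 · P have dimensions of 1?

no

Sum the exponent of each base dimension across the product:
  M: −2·[C]_M − 2·[Φ]_M + 2·[Γ]_M + [P]_M = −2·(-1) − 2·(1) + 2·(1) + (1) = 3
  L: −2·[C]_L − 2·[Φ]_L + 2·[Γ]_L + [P]_L = −2·(-2) − 2·(2) + 2·(2) + (2) = 6
  T: −2·[C]_T − 2·[Φ]_T + 2·[Γ]_T + [P]_T = −2·(4) − 2·(-3) + 2·(-2) + (-3) = -9
  I: −2·[C]_I − 2·[Φ]_I + 2·[Γ]_I + [P]_I = −2·(2) − 2·(-1) + 2·(0) + (0) = -2
Net dimensions [M³ L⁶ T⁻⁹ I⁻²] ≠ [1] — not dimensionless.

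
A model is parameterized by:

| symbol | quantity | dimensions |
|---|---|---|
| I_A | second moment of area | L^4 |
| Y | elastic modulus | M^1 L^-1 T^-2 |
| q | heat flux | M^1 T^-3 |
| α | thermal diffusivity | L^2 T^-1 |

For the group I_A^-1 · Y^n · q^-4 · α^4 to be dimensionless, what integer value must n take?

4

Balance the M exponent: (1)·n from Y, plus −(0) − 4·(1) + 4·(0) = -4 from the rest, must sum to zero.
n − 4 = 0, so n = 4.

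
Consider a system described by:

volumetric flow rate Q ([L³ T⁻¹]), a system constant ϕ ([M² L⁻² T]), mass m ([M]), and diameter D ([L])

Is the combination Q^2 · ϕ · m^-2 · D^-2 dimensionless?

no

Sum the exponent of each base dimension across the product:
  M: 2·[Q]_M + [ϕ]_M − 2·[m]_M − 2·[D]_M = 2·(0) + (2) − 2·(1) − 2·(0) = 0
  L: 2·[Q]_L + [ϕ]_L − 2·[m]_L − 2·[D]_L = 2·(3) + (-2) − 2·(0) − 2·(1) = 2
  T: 2·[Q]_T + [ϕ]_T − 2·[m]_T − 2·[D]_T = 2·(-1) + (1) − 2·(0) − 2·(0) = -1
Net dimensions [L² T⁻¹] ≠ [1] — not dimensionless.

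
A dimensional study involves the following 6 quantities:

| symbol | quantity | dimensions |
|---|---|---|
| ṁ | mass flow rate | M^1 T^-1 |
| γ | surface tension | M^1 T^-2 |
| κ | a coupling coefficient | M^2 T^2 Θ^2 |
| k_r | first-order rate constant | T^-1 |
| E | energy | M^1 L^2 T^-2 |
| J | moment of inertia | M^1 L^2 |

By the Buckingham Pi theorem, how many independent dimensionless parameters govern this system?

2

There are 6 variables and 4 base dimensions (M, L, T, Θ).
The dimension matrix has rank 4.
Independent dimensionless groups: 6 − 4 = 2.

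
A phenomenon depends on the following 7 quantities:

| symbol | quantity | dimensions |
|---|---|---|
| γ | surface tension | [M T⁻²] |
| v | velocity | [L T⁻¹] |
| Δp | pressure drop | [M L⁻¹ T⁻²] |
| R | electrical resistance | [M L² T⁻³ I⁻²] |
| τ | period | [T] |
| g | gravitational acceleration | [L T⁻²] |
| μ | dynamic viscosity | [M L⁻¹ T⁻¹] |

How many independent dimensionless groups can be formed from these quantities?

There are 7 variables and 4 base dimensions (M, L, T, I).
The dimension matrix has rank 4.
Independent dimensionless groups: 7 − 4 = 3.

3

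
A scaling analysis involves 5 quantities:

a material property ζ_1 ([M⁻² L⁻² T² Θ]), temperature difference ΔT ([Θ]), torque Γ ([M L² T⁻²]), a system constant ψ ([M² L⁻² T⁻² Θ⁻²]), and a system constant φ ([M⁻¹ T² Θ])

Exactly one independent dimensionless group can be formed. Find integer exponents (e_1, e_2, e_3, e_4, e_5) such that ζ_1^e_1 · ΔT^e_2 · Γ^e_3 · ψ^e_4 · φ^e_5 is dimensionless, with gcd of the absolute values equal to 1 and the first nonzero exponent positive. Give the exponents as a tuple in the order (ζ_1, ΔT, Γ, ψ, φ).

(1, -1, 2, 1, 2)

M: e_1·(-2) + e_2·(0) + e_3·(1) + e_4·(2) + e_5·(-1) = 0
L: e_1·(-2) + e_2·(0) + e_3·(2) + e_4·(-2) + e_5·(0) = 0
T: e_1·(2) + e_2·(0) + e_3·(-2) + e_4·(-2) + e_5·(2) = 0
Θ: e_1·(1) + e_2·(1) + e_3·(0) + e_4·(-2) + e_5·(1) = 0
Solving this homogeneous linear system for the smallest-integer solution (first nonzero entry positive) gives (1, -1, 2, 1, 2).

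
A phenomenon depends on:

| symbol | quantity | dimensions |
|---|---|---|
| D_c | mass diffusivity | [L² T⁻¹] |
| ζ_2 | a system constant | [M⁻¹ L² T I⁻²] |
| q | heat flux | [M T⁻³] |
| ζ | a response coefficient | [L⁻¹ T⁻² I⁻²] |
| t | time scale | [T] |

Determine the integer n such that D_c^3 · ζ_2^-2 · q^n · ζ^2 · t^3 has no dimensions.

-2

Balance the M exponent: (1)·n from q, plus 3·(0) − 2·(-1) + 2·(0) + 3·(0) = 2 from the rest, must sum to zero.
n + 2 = 0, so n = -2.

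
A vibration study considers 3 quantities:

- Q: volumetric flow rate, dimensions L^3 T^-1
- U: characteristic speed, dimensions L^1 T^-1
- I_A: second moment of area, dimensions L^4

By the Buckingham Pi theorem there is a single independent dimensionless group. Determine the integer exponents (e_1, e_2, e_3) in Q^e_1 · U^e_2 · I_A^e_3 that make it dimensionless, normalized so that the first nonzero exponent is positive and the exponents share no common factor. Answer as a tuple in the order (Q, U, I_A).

(2, -2, -1)

L: e_1·(3) + e_2·(1) + e_3·(4) = 0
T: e_1·(-1) + e_2·(-1) + e_3·(0) = 0
Solving this homogeneous linear system for the smallest-integer solution (first nonzero entry positive) gives (2, -2, -1).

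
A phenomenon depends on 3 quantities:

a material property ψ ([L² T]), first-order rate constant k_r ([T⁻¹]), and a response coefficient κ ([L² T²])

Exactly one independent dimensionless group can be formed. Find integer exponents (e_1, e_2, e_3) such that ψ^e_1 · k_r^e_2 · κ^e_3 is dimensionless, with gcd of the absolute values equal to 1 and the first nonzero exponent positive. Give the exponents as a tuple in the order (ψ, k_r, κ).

(1, -1, -1)

L: e_1·(2) + e_2·(0) + e_3·(2) = 0
T: e_1·(1) + e_2·(-1) + e_3·(2) = 0
Solving this homogeneous linear system for the smallest-integer solution (first nonzero entry positive) gives (1, -1, -1).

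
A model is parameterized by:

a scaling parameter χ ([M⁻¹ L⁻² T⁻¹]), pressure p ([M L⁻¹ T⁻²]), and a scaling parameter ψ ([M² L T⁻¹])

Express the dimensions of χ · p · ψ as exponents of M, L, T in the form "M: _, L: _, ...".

Collect each base-dimension exponent across the product:
  M: (-1) + (1) + (2) = 2
  L: (-2) + (-1) + (1) = -2
  T: (-1) + (-2) + (-1) = -4
So the dimensions are [M² L⁻² T⁻⁴].

M: 2, L: -2, T: -4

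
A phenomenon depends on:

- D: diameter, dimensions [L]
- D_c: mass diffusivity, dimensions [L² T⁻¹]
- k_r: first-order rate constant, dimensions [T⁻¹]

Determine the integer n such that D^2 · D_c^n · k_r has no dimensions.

-1

Balance the L exponent: (2)·n from D_c, plus 2·(1) + (0) = 2 from the rest, must sum to zero.
2n + 2 = 0, so n = -1.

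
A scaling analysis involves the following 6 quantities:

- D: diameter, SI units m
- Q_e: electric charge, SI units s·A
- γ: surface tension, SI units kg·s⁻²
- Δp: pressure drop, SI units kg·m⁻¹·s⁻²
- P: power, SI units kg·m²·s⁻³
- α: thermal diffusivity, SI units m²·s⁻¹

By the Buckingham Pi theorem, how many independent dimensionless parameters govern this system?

There are 6 variables and 4 base dimensions (M, L, T, I).
The dimension matrix has rank 4.
Independent dimensionless groups: 6 − 4 = 2.

2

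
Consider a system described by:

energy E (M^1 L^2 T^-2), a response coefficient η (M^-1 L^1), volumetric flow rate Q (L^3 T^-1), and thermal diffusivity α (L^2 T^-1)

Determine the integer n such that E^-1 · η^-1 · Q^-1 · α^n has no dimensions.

3

Balance the L exponent: (2)·n from α, plus −(2) − (1) − (3) = -6 from the rest, must sum to zero.
2n − 6 = 0, so n = 3.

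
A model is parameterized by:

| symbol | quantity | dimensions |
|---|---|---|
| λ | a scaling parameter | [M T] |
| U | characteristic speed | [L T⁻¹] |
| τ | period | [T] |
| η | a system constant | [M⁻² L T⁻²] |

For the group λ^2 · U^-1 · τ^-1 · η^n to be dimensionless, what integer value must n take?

Balance the M exponent: (-2)·n from η, plus 2·(1) − (0) − (0) = 2 from the rest, must sum to zero.
-2n + 2 = 0, so n = 1.

1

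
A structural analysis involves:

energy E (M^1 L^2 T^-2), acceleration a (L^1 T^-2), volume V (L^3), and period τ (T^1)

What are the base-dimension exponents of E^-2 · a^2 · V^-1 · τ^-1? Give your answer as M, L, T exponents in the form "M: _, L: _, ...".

Collect each base-dimension exponent across the product:
  M: −2·(1) + 2·(0) − (0) − (0) = -2
  L: −2·(2) + 2·(1) − (3) − (0) = -5
  T: −2·(-2) + 2·(-2) − (0) − (1) = -1
So the dimensions are [M⁻² L⁻⁵ T⁻¹].

M: -2, L: -5, T: -1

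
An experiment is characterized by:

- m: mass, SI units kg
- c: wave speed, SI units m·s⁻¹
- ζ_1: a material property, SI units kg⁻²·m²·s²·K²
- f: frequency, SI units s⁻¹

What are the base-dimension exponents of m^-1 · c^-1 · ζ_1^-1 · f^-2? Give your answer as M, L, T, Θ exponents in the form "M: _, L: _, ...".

Collect each base-dimension exponent across the product:
  M: −(1) − (0) − (-2) − 2·(0) = 1
  L: −(0) − (1) − (2) − 2·(0) = -3
  T: −(0) − (-1) − (2) − 2·(-1) = 1
  Θ: −(0) − (0) − (2) − 2·(0) = -2
So the dimensions are [M L⁻³ T Θ⁻²].

M: 1, L: -3, T: 1, Θ: -2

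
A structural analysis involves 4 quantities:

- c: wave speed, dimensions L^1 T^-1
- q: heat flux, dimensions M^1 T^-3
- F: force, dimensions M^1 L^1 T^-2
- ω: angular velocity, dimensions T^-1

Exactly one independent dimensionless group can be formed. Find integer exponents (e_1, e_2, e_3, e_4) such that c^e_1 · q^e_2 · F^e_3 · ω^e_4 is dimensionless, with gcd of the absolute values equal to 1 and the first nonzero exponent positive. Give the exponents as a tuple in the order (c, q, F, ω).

(1, 1, -1, -2)

M: e_1·(0) + e_2·(1) + e_3·(1) + e_4·(0) = 0
L: e_1·(1) + e_2·(0) + e_3·(1) + e_4·(0) = 0
T: e_1·(-1) + e_2·(-3) + e_3·(-2) + e_4·(-1) = 0
Solving this homogeneous linear system for the smallest-integer solution (first nonzero entry positive) gives (1, 1, -1, -2).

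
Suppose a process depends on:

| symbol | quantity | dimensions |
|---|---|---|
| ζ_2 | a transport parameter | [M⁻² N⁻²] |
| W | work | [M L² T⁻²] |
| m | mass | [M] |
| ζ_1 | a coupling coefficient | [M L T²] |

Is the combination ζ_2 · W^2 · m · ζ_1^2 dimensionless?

Sum the exponent of each base dimension across the product:
  M: [ζ_2]_M + 2·[W]_M + [m]_M + 2·[ζ_1]_M = (-2) + 2·(1) + (1) + 2·(1) = 3
  L: [ζ_2]_L + 2·[W]_L + [m]_L + 2·[ζ_1]_L = (0) + 2·(2) + (0) + 2·(1) = 6
  T: [ζ_2]_T + 2·[W]_T + [m]_T + 2·[ζ_1]_T = (0) + 2·(-2) + (0) + 2·(2) = 0
  N: [ζ_2]_N + 2·[W]_N + [m]_N + 2·[ζ_1]_N = (-2) + 2·(0) + (0) + 2·(0) = -2
Net dimensions [M³ L⁶ N⁻²] ≠ [1] — not dimensionless.

no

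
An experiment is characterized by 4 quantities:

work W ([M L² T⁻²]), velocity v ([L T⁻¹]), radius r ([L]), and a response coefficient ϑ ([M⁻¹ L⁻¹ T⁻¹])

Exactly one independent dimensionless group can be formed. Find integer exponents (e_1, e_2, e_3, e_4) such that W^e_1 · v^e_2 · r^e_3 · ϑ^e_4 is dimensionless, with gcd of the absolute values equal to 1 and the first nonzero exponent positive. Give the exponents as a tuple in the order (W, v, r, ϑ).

M: e_1·(1) + e_2·(0) + e_3·(0) + e_4·(-1) = 0
L: e_1·(2) + e_2·(1) + e_3·(1) + e_4·(-1) = 0
T: e_1·(-2) + e_2·(-1) + e_3·(0) + e_4·(-1) = 0
Solving this homogeneous linear system for the smallest-integer solution (first nonzero entry positive) gives (1, -3, 2, 1).

(1, -3, 2, 1)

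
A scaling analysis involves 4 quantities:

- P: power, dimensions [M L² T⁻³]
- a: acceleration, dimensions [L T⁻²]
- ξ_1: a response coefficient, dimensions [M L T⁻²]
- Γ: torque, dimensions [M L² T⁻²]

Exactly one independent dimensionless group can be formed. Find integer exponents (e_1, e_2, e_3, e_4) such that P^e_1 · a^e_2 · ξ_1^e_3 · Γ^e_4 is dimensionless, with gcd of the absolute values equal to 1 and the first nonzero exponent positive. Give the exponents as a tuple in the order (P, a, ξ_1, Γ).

(2, -1, -1, -1)

M: e_1·(1) + e_2·(0) + e_3·(1) + e_4·(1) = 0
L: e_1·(2) + e_2·(1) + e_3·(1) + e_4·(2) = 0
T: e_1·(-3) + e_2·(-2) + e_3·(-2) + e_4·(-2) = 0
Solving this homogeneous linear system for the smallest-integer solution (first nonzero entry positive) gives (2, -1, -1, -1).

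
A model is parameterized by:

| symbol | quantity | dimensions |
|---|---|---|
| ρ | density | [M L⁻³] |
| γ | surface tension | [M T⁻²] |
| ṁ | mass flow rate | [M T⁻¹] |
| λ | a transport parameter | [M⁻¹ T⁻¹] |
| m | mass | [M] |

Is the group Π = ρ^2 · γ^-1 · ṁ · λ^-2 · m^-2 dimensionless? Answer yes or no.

Sum the exponent of each base dimension across the product:
  M: 2·[ρ]_M − [γ]_M + [ṁ]_M − 2·[λ]_M − 2·[m]_M = 2·(1) − (1) + (1) − 2·(-1) − 2·(1) = 2
  L: 2·[ρ]_L − [γ]_L + [ṁ]_L − 2·[λ]_L − 2·[m]_L = 2·(-3) − (0) + (0) − 2·(0) − 2·(0) = -6
  T: 2·[ρ]_T − [γ]_T + [ṁ]_T − 2·[λ]_T − 2·[m]_T = 2·(0) − (-2) + (-1) − 2·(-1) − 2·(0) = 3
Net dimensions [M² L⁻⁶ T³] ≠ [1] — not dimensionless.

no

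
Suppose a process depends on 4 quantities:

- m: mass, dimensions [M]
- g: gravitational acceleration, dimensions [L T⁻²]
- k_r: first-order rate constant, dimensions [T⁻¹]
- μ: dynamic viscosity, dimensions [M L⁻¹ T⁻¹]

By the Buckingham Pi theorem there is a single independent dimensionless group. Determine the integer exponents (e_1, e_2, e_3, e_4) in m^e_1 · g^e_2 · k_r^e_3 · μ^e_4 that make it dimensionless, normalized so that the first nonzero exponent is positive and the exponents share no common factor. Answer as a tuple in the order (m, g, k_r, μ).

M: e_1·(1) + e_2·(0) + e_3·(0) + e_4·(1) = 0
L: e_1·(0) + e_2·(1) + e_3·(0) + e_4·(-1) = 0
T: e_1·(0) + e_2·(-2) + e_3·(-1) + e_4·(-1) = 0
Solving this homogeneous linear system for the smallest-integer solution (first nonzero entry positive) gives (1, -1, 3, -1).

(1, -1, 3, -1)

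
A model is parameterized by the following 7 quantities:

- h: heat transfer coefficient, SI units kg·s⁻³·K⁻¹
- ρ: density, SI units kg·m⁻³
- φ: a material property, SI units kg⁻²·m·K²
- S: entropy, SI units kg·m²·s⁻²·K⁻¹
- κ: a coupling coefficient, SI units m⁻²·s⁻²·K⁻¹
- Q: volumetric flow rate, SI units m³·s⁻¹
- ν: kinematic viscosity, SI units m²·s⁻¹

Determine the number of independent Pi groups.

There are 7 variables and 4 base dimensions (M, L, T, Θ).
The dimension matrix has rank 4.
Independent dimensionless groups: 7 − 4 = 3.

3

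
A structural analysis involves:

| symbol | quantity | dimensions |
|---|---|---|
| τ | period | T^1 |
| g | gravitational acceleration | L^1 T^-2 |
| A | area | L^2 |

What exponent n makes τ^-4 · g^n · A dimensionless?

Balance the L exponent: (1)·n from g, plus −4·(0) + (2) = 2 from the rest, must sum to zero.
n + 2 = 0, so n = -2.

-2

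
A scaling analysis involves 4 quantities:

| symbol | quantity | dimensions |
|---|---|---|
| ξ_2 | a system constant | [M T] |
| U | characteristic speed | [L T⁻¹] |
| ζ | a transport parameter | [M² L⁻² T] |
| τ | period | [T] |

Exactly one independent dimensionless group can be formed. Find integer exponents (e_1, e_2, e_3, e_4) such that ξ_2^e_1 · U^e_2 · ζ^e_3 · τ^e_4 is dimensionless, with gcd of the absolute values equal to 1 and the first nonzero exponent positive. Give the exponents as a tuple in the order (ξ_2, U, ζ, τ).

M: e_1·(1) + e_2·(0) + e_3·(2) + e_4·(0) = 0
L: e_1·(0) + e_2·(1) + e_3·(-2) + e_4·(0) = 0
T: e_1·(1) + e_2·(-1) + e_3·(1) + e_4·(1) = 0
Solving this homogeneous linear system for the smallest-integer solution (first nonzero entry positive) gives (2, -2, -1, -3).

(2, -2, -1, -3)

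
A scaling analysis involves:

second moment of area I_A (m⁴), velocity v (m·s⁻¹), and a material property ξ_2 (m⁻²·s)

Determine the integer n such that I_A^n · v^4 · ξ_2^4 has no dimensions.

1

Balance the L exponent: (4)·n from I_A, plus 4·(1) + 4·(-2) = -4 from the rest, must sum to zero.
4n − 4 = 0, so n = 1.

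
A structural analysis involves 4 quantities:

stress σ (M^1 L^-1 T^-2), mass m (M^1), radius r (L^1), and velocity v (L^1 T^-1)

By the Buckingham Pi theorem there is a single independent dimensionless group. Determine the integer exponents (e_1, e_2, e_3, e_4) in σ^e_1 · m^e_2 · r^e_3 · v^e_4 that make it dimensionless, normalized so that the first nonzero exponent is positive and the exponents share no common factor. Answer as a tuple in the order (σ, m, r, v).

M: e_1·(1) + e_2·(1) + e_3·(0) + e_4·(0) = 0
L: e_1·(-1) + e_2·(0) + e_3·(1) + e_4·(1) = 0
T: e_1·(-2) + e_2·(0) + e_3·(0) + e_4·(-1) = 0
Solving this homogeneous linear system for the smallest-integer solution (first nonzero entry positive) gives (1, -1, 3, -2).

(1, -1, 3, -2)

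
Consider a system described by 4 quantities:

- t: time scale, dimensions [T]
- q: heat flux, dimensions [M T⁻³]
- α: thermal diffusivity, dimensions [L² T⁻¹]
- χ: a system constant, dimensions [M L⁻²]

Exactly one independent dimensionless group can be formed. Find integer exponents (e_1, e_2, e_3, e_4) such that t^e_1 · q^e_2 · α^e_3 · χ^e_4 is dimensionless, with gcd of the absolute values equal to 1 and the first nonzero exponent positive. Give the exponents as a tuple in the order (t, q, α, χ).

(2, 1, -1, -1)

M: e_1·(0) + e_2·(1) + e_3·(0) + e_4·(1) = 0
L: e_1·(0) + e_2·(0) + e_3·(2) + e_4·(-2) = 0
T: e_1·(1) + e_2·(-3) + e_3·(-1) + e_4·(0) = 0
Solving this homogeneous linear system for the smallest-integer solution (first nonzero entry positive) gives (2, 1, -1, -1).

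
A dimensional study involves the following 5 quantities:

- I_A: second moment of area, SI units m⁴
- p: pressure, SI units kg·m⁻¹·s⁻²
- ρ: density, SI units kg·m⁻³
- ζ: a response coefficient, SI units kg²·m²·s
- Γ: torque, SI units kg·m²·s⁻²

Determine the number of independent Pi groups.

2

There are 5 variables and 3 base dimensions (M, L, T).
The dimension matrix has rank 3.
Independent dimensionless groups: 5 − 3 = 2.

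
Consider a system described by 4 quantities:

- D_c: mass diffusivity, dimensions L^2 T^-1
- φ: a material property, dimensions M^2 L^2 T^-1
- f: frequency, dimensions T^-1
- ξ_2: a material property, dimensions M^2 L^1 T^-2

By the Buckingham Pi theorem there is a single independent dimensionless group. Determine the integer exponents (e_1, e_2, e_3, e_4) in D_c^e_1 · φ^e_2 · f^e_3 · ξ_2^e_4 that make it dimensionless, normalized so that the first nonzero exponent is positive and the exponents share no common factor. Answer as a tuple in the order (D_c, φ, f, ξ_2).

(1, -2, -3, 2)

M: e_1·(0) + e_2·(2) + e_3·(0) + e_4·(2) = 0
L: e_1·(2) + e_2·(2) + e_3·(0) + e_4·(1) = 0
T: e_1·(-1) + e_2·(-1) + e_3·(-1) + e_4·(-2) = 0
Solving this homogeneous linear system for the smallest-integer solution (first nonzero entry positive) gives (1, -2, -3, 2).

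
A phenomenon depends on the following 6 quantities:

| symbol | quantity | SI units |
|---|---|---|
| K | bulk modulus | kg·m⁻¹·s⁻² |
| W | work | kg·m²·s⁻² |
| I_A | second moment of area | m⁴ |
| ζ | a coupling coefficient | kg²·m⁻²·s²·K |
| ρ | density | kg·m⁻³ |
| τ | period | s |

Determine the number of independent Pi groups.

There are 6 variables and 4 base dimensions (M, L, T, Θ).
The dimension matrix has rank 4.
Independent dimensionless groups: 6 − 4 = 2.

2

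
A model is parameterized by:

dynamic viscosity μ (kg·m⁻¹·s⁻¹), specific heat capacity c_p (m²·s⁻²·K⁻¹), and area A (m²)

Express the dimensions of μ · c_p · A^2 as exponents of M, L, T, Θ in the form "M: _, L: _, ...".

M: 1, L: 5, T: -3, Θ: -1

Collect each base-dimension exponent across the product:
  M: (1) + (0) + 2·(0) = 1
  L: (-1) + (2) + 2·(2) = 5
  T: (-1) + (-2) + 2·(0) = -3
  Θ: (0) + (-1) + 2·(0) = -1
So the dimensions are [M L⁵ T⁻³ Θ⁻¹].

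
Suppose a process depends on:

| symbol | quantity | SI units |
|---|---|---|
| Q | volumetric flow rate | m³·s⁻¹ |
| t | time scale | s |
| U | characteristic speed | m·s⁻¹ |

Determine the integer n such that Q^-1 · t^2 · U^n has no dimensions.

3

Balance the L exponent: (1)·n from U, plus −(3) + 2·(0) = -3 from the rest, must sum to zero.
n − 3 = 0, so n = 3.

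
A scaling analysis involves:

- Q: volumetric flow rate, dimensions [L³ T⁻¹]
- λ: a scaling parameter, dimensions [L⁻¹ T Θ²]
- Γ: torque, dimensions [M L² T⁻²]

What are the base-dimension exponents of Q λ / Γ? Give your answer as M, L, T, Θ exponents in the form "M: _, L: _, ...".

M: -1, L: 0, T: 2, Θ: 2

Collect each base-dimension exponent across the product:
  M: (0) + (0) − (1) = -1
  L: (3) + (-1) − (2) = 0
  T: (-1) + (1) − (-2) = 2
  Θ: (0) + (2) − (0) = 2
So the dimensions are [M⁻¹ T² Θ²].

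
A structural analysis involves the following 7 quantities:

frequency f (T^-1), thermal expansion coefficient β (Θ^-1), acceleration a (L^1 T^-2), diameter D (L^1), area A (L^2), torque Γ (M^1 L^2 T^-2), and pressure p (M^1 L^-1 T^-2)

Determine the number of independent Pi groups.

There are 7 variables and 4 base dimensions (M, L, T, Θ).
The dimension matrix has rank 4.
Independent dimensionless groups: 7 − 4 = 3.

3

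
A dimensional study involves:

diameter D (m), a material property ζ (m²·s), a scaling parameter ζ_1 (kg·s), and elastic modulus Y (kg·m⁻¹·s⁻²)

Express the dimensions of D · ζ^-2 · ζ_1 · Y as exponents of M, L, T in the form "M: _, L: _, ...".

M: 2, L: -4, T: -3

Collect each base-dimension exponent across the product:
  M: (0) − 2·(0) + (1) + (1) = 2
  L: (1) − 2·(2) + (0) + (-1) = -4
  T: (0) − 2·(1) + (1) + (-2) = -3
So the dimensions are [M² L⁻⁴ T⁻³].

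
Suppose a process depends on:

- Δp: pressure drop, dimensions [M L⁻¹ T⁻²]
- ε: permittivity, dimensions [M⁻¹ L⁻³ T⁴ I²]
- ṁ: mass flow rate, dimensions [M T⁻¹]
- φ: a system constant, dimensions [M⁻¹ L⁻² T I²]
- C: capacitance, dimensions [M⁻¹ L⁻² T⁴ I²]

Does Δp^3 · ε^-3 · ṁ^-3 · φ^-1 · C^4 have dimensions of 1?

yes

Sum the exponent of each base dimension across the product:
  M: 3·[Δp]_M − 3·[ε]_M − 3·[ṁ]_M − [φ]_M + 4·[C]_M = 3·(1) − 3·(-1) − 3·(1) − (-1) + 4·(-1) = 0
  L: 3·[Δp]_L − 3·[ε]_L − 3·[ṁ]_L − [φ]_L + 4·[C]_L = 3·(-1) − 3·(-3) − 3·(0) − (-2) + 4·(-2) = 0
  T: 3·[Δp]_T − 3·[ε]_T − 3·[ṁ]_T − [φ]_T + 4·[C]_T = 3·(-2) − 3·(4) − 3·(-1) − (1) + 4·(4) = 0
  I: 3·[Δp]_I − 3·[ε]_I − 3·[ṁ]_I − [φ]_I + 4·[C]_I = 3·(0) − 3·(2) − 3·(0) − (2) + 4·(2) = 0
All base exponents vanish — dimensionless.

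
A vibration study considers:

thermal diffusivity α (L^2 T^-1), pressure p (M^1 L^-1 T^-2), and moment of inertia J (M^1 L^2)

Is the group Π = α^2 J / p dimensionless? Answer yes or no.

no

Sum the exponent of each base dimension across the product:
  M: 2·[α]_M − [p]_M + [J]_M = 2·(0) − (1) + (1) = 0
  L: 2·[α]_L − [p]_L + [J]_L = 2·(2) − (-1) + (2) = 7
  T: 2·[α]_T − [p]_T + [J]_T = 2·(-1) − (-2) + (0) = 0
Net dimensions [L⁷] ≠ [1] — not dimensionless.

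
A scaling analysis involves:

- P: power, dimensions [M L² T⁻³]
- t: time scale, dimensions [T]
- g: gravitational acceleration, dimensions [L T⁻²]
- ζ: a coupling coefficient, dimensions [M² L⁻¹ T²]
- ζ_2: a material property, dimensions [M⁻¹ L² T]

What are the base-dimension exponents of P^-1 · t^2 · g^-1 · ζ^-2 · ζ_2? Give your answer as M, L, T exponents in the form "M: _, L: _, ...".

Collect each base-dimension exponent across the product:
  M: −(1) + 2·(0) − (0) − 2·(2) + (-1) = -6
  L: −(2) + 2·(0) − (1) − 2·(-1) + (2) = 1
  T: −(-3) + 2·(1) − (-2) − 2·(2) + (1) = 4
So the dimensions are [M⁻⁶ L T⁴].

M: -6, L: 1, T: 4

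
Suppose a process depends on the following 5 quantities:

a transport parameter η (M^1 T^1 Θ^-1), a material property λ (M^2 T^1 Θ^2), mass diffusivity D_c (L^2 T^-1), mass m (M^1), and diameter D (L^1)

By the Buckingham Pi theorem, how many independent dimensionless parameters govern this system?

There are 5 variables and 4 base dimensions (M, L, T, Θ).
The dimension matrix has rank 4.
Independent dimensionless groups: 5 − 4 = 1.

1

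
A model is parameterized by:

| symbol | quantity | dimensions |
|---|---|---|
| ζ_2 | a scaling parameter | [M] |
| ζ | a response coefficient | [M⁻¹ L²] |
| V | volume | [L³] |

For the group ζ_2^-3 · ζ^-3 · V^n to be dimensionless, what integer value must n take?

2

Balance the L exponent: (3)·n from V, plus −3·(0) − 3·(2) = -6 from the rest, must sum to zero.
3n − 6 = 0, so n = 2.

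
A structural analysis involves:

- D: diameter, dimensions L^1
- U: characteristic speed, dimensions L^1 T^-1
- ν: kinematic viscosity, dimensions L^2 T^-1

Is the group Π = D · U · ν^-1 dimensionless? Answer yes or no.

yes

Sum the exponent of each base dimension across the product:
  L: [D]_L + [U]_L − [ν]_L = (1) + (1) − (2) = 0
  T: [D]_T + [U]_T − [ν]_T = (0) + (-1) − (-1) = 0
All base exponents vanish — dimensionless.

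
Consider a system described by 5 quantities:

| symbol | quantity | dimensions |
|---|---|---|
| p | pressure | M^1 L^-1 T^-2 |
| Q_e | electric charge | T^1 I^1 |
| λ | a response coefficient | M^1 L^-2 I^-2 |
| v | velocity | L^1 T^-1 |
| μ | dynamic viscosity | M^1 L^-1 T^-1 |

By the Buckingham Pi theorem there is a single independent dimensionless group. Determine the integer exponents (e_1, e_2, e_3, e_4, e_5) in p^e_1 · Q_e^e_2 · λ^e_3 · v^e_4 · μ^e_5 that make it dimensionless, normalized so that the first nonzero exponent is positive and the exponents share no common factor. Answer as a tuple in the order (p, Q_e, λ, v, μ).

(2, 2, 1, 1, -3)

M: e_1·(1) + e_2·(0) + e_3·(1) + e_4·(0) + e_5·(1) = 0
L: e_1·(-1) + e_2·(0) + e_3·(-2) + e_4·(1) + e_5·(-1) = 0
T: e_1·(-2) + e_2·(1) + e_3·(0) + e_4·(-1) + e_5·(-1) = 0
I: e_1·(0) + e_2·(1) + e_3·(-2) + e_4·(0) + e_5·(0) = 0
Solving this homogeneous linear system for the smallest-integer solution (first nonzero entry positive) gives (2, 2, 1, 1, -3).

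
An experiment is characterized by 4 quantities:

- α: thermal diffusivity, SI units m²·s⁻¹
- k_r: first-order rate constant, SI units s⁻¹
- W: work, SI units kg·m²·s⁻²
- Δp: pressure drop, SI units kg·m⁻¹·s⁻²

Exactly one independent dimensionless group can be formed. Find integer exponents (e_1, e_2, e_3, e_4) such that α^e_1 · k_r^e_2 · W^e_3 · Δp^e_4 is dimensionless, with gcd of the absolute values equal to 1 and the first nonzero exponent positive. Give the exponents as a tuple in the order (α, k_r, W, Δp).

M: e_1·(0) + e_2·(0) + e_3·(1) + e_4·(1) = 0
L: e_1·(2) + e_2·(0) + e_3·(2) + e_4·(-1) = 0
T: e_1·(-1) + e_2·(-1) + e_3·(-2) + e_4·(-2) = 0
Solving this homogeneous linear system for the smallest-integer solution (first nonzero entry positive) gives (3, -3, -2, 2).

(3, -3, -2, 2)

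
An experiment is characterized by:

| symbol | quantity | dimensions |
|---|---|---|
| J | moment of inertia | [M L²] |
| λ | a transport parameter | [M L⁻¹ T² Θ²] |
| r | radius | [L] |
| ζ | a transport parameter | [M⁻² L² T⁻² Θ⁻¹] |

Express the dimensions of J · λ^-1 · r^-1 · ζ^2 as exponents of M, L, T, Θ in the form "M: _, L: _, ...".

Collect each base-dimension exponent across the product:
  M: (1) − (1) − (0) + 2·(-2) = -4
  L: (2) − (-1) − (1) + 2·(2) = 6
  T: (0) − (2) − (0) + 2·(-2) = -6
  Θ: (0) − (2) − (0) + 2·(-1) = -4
So the dimensions are [M⁻⁴ L⁶ T⁻⁶ Θ⁻⁴].

M: -4, L: 6, T: -6, Θ: -4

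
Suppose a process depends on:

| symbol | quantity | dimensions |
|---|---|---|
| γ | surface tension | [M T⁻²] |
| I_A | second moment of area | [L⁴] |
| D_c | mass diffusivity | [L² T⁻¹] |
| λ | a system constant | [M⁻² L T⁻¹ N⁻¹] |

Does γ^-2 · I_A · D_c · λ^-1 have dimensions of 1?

Sum the exponent of each base dimension across the product:
  M: −2·[γ]_M + [I_A]_M + [D_c]_M − [λ]_M = −2·(1) + (0) + (0) − (-2) = 0
  L: −2·[γ]_L + [I_A]_L + [D_c]_L − [λ]_L = −2·(0) + (4) + (2) − (1) = 5
  T: −2·[γ]_T + [I_A]_T + [D_c]_T − [λ]_T = −2·(-2) + (0) + (-1) − (-1) = 4
  N: −2·[γ]_N + [I_A]_N + [D_c]_N − [λ]_N = −2·(0) + (0) + (0) − (-1) = 1
Net dimensions [L⁵ T⁴ N] ≠ [1] — not dimensionless.

no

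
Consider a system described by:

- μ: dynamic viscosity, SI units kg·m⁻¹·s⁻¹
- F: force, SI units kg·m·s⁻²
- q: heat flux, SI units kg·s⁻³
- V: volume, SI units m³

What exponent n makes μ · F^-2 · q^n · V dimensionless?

Balance the M exponent: (1)·n from q, plus (1) − 2·(1) + (0) = -1 from the rest, must sum to zero.
n − 1 = 0, so n = 1.

1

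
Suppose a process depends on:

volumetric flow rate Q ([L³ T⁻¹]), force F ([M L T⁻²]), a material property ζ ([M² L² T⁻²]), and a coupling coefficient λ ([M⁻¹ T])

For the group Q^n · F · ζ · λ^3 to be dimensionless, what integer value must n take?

-1

Balance the L exponent: (3)·n from Q, plus (1) + (2) + 3·(0) = 3 from the rest, must sum to zero.
3n + 3 = 0, so n = -1.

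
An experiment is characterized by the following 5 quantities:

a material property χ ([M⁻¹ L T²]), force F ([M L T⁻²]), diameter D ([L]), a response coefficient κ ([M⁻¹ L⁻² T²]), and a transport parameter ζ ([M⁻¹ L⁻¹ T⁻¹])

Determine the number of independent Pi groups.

2

There are 5 variables and 3 base dimensions (M, L, T).
The dimension matrix has rank 3.
Independent dimensionless groups: 5 − 3 = 2.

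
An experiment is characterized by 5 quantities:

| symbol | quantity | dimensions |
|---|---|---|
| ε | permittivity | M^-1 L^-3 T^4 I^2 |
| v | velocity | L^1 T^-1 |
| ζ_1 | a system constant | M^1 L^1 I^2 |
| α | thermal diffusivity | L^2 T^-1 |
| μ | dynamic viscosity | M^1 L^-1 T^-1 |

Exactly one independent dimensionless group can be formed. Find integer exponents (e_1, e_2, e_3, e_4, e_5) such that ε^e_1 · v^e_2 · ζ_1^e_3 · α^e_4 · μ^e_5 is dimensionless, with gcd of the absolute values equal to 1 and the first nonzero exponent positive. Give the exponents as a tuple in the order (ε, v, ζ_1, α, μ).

M: e_1·(-1) + e_2·(0) + e_3·(1) + e_4·(0) + e_5·(1) = 0
L: e_1·(-3) + e_2·(1) + e_3·(1) + e_4·(2) + e_5·(-1) = 0
T: e_1·(4) + e_2·(-1) + e_3·(0) + e_4·(-1) + e_5·(-1) = 0
I: e_1·(2) + e_2·(0) + e_3·(2) + e_4·(0) + e_5·(0) = 0
Solving this homogeneous linear system for the smallest-integer solution (first nonzero entry positive) gives (1, -2, -1, 4, 2).

(1, -2, -1, 4, 2)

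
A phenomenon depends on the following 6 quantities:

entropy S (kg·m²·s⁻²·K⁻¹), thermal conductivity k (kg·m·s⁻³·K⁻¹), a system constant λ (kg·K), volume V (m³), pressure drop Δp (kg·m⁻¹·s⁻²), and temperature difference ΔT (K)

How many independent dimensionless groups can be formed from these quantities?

There are 6 variables and 4 base dimensions (M, L, T, Θ).
The dimension matrix has rank 4.
Independent dimensionless groups: 6 − 4 = 2.

2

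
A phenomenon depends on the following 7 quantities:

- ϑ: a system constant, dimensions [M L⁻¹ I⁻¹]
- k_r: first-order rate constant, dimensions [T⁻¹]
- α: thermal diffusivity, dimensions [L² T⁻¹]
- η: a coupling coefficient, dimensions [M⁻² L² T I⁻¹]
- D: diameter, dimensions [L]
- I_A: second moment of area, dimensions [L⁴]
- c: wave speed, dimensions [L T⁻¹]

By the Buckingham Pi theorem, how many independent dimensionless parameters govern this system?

There are 7 variables and 4 base dimensions (M, L, T, I).
The dimension matrix has rank 4.
Independent dimensionless groups: 7 − 4 = 3.

3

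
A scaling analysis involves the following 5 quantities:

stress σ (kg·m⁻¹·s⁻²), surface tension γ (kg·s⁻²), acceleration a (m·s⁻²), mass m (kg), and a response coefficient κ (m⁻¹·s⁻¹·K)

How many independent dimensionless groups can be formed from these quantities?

1

There are 5 variables and 4 base dimensions (M, L, T, Θ).
The dimension matrix has rank 4.
Independent dimensionless groups: 5 − 4 = 1.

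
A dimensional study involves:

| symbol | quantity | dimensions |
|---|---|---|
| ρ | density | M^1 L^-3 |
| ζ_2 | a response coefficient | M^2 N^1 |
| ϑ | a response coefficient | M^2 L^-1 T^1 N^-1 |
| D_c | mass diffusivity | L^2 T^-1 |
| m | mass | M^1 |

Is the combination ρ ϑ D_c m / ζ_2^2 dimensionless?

Sum the exponent of each base dimension across the product:
  M: [ρ]_M − 2·[ζ_2]_M + [ϑ]_M + [D_c]_M + [m]_M = (1) − 2·(2) + (2) + (0) + (1) = 0
  L: [ρ]_L − 2·[ζ_2]_L + [ϑ]_L + [D_c]_L + [m]_L = (-3) − 2·(0) + (-1) + (2) + (0) = -2
  T: [ρ]_T − 2·[ζ_2]_T + [ϑ]_T + [D_c]_T + [m]_T = (0) − 2·(0) + (1) + (-1) + (0) = 0
  N: [ρ]_N − 2·[ζ_2]_N + [ϑ]_N + [D_c]_N + [m]_N = (0) − 2·(1) + (-1) + (0) + (0) = -3
Net dimensions [L⁻² N⁻³] ≠ [1] — not dimensionless.

no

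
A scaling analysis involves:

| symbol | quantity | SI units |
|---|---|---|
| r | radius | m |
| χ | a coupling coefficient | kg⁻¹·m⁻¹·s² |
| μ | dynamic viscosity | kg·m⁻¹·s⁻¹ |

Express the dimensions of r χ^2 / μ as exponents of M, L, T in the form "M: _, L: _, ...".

Collect each base-dimension exponent across the product:
  M: (0) + 2·(-1) − (1) = -3
  L: (1) + 2·(-1) − (-1) = 0
  T: (0) + 2·(2) − (-1) = 5
So the dimensions are [M⁻³ T⁵].

M: -3, L: 0, T: 5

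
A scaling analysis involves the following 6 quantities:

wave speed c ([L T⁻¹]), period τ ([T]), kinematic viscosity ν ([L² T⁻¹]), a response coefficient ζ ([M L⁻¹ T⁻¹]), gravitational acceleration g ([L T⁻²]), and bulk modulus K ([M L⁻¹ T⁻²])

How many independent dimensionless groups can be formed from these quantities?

There are 6 variables and 3 base dimensions (M, L, T).
The dimension matrix has rank 3.
Independent dimensionless groups: 6 − 3 = 3.

3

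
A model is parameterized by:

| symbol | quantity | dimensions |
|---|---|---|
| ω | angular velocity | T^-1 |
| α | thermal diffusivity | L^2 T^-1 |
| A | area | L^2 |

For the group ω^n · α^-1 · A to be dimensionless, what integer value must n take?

Balance the T exponent: (-1)·n from ω, plus −(-1) + (0) = 1 from the rest, must sum to zero.
−n + 1 = 0, so n = 1.

1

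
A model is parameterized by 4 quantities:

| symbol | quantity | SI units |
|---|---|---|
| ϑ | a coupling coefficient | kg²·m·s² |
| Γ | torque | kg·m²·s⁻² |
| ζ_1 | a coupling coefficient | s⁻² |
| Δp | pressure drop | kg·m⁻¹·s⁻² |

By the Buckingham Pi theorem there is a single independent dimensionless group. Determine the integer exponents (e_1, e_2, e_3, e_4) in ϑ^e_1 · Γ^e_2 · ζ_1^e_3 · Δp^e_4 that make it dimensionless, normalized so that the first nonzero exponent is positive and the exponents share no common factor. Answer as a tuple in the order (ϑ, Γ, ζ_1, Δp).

(1, -1, 3, -1)

M: e_1·(2) + e_2·(1) + e_3·(0) + e_4·(1) = 0
L: e_1·(1) + e_2·(2) + e_3·(0) + e_4·(-1) = 0
T: e_1·(2) + e_2·(-2) + e_3·(-2) + e_4·(-2) = 0
Solving this homogeneous linear system for the smallest-integer solution (first nonzero entry positive) gives (1, -1, 3, -1).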